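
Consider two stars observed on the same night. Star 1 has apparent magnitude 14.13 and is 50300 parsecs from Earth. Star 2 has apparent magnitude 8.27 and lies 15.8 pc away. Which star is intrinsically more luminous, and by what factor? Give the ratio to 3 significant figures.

Star 1 is more luminous, by a factor of 45900.

Star 1: M = m − 5 log₁₀ d + 5 = 14.13 − 5·4.7016 + 5 = -4.378
Star 2: M = m − 5 log₁₀ d + 5 = 8.27 − 5·1.1987 + 5 = 7.277
ΔM = M_1 − M_2 = -4.378 − (7.277) = -11.655; smaller M is more luminous → Star 1.
L ratio = 10^(0.4 |ΔM|) = 10^4.662 = 45900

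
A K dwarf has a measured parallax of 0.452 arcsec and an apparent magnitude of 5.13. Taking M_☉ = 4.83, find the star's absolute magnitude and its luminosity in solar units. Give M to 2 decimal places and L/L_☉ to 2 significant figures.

M ≈ 8.41; L/L_☉ ≈ 0.037

d = 1/p = 1/0.452″ = 2.212 pc
M = m − 5 log₁₀ d + 5 = 5.13 − 5·0.3449 + 5 = 8.406
M − M_☉ = 8.406 − 4.83 = 3.576
L/L_☉ = 10^(−0.4 × 3.576) = 0.03713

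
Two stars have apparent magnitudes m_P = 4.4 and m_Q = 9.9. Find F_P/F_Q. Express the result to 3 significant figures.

F_P/F_Q ≈ 158

Magnitude difference = -5.5
Flux ratio = 10^(−0.4 Δm) = 10^(−0.4 × -5.5) = 10^2.200 = 158.5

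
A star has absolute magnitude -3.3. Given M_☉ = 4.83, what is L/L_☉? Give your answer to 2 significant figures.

L/L_☉ ≈ 1800

M − M_☉ = -3.3 − 4.83 = -8.130
L/L_☉ = 10^(−0.4 (M − M_☉)) = 10^3.252 = 1786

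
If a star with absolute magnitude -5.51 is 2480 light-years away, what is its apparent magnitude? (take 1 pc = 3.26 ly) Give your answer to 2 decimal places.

d = 2480 ly / 3.26 = 760.7 pc
m = M + 5 log₁₀ d − 5 = -5.51 + 5·2.8812 − 5 = 3.896

m ≈ 3.90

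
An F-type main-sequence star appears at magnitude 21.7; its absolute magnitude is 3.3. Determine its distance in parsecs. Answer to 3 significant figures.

Distance modulus: m − M = 21.7 − (3.3) = 18.400
m − M = 5 log₁₀ d − 5
log₁₀ d = (m − M)/5 + 1 = 4.6800
d = 10^4.6800 = 47860 pc

d ≈ 47900 pc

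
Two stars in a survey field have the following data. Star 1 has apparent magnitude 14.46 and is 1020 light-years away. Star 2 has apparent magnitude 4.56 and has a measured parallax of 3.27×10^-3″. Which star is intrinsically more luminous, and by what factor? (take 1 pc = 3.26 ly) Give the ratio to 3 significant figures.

Star 1: d = 1020 ly / 3.26 = 312.9 pc
Star 1: M = m − 5 log₁₀ d + 5 = 14.46 − 5·2.4954 + 5 = 6.983
Star 2: d = 1/p = 1/3.27×10^-3″ = 305.8 pc
Star 2: M = m − 5 log₁₀ d + 5 = 4.56 − 5·2.4855 + 5 = -2.867
ΔM = M_1 − M_2 = 6.983 − (-2.867) = 9.850; smaller M is more luminous → Star 2.
L ratio = 10^(0.4 |ΔM|) = 10^3.940 = 8712

Star 2 is more luminous, by a factor of 8710.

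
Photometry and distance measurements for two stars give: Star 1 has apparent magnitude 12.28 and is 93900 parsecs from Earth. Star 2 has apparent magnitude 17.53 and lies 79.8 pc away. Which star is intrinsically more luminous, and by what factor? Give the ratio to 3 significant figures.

Star 1 is more luminous, by a factor of 1.74×10^8.

Star 1: M = m − 5 log₁₀ d + 5 = 12.28 − 5·4.9727 + 5 = -7.583
Star 2: M = m − 5 log₁₀ d + 5 = 17.53 − 5·1.9020 + 5 = 13.020
ΔM = M_1 − M_2 = -7.583 − (13.020) = -20.603; smaller M is more luminous → Star 1.
L ratio = 10^(0.4 |ΔM|) = 10^8.241 = 1.743×10^8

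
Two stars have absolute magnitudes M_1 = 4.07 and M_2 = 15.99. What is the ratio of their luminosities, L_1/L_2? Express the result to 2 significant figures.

L_1/L_2 ≈ 59000

ΔM = M_1 − M_2 = -11.92
L_1/L_2 = 10^(−0.4 ΔM) = 10^4.768 = 58610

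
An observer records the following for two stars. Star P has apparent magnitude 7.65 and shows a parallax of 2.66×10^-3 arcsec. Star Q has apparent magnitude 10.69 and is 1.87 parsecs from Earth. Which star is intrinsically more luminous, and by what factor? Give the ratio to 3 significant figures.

Star P is more luminous, by a factor of 665000.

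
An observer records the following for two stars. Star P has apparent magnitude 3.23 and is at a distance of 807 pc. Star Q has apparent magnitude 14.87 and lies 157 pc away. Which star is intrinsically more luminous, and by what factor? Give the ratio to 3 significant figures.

Star P: M = m − 5 log₁₀ d + 5 = 3.23 − 5·2.9069 + 5 = -6.304
Star Q: M = m − 5 log₁₀ d + 5 = 14.87 − 5·2.1959 + 5 = 8.891
ΔM = M_P − M_Q = -6.304 − (8.891) = -15.195; smaller M is more luminous → Star P.
L ratio = 10^(0.4 |ΔM|) = 10^6.078 = 1.197×10^6

Star P is more luminous, by a factor of 1.20×10^6.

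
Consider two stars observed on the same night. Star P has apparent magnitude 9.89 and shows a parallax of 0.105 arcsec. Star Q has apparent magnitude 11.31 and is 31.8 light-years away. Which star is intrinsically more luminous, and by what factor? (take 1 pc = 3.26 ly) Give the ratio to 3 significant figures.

Star P: d = 1/p = 1/0.105″ = 9.524 pc
Star P: M = m − 5 log₁₀ d + 5 = 9.89 − 5·0.9788 + 5 = 9.996
Star Q: d = 31.8 ly / 3.26 = 9.755 pc
Star Q: M = m − 5 log₁₀ d + 5 = 11.31 − 5·0.9892 + 5 = 11.364
ΔM = M_P − M_Q = 9.996 − (11.364) = -1.368; smaller M is more luminous → Star P.
L ratio = 10^(0.4 |ΔM|) = 10^0.547 = 3.525

Star P is more luminous, by a factor of 3.53.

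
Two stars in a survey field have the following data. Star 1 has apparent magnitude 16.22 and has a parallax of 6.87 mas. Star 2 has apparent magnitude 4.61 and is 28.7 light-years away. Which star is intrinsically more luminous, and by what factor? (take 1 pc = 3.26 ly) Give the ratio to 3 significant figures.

Star 2 is more luminous, by a factor of 161.

Star 1: p = 6.87 mas = 6.87×10^-3″ → d = 1/p = 145.6 pc
Star 1: M = m − 5 log₁₀ d + 5 = 16.22 − 5·2.1630 + 5 = 10.405
Star 2: d = 28.7 ly / 3.26 = 8.804 pc
Star 2: M = m − 5 log₁₀ d + 5 = 4.61 − 5·0.9447 + 5 = 4.887
ΔM = M_1 − M_2 = 10.405 − (4.887) = 5.518; smaller M is more luminous → Star 2.
L ratio = 10^(0.4 |ΔM|) = 10^2.207 = 161.2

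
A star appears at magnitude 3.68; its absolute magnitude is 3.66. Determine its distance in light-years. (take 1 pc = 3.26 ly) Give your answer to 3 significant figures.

d ≈ 32.9 ly

Distance modulus: m − M = 3.68 − (3.66) = 0.020
m − M = 5 log₁₀ d − 5
log₁₀ d = (m − M)/5 + 1 = 1.0040
d = 10^1.0040 = 10.09 pc
= 32.90 ly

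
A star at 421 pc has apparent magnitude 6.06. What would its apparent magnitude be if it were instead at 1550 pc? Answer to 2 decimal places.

m ≈ 8.89

Flux ∝ 1/d², so Δm = 5 log₁₀(d₂/d₁) = 5 log₁₀(1550/421) = 2.830
m₂ = m₁ + Δm = 6.06 + (2.830) = 8.890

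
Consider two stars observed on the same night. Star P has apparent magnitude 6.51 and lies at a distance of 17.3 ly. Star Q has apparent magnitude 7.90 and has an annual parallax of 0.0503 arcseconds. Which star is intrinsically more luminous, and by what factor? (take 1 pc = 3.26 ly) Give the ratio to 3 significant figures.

Star Q is more luminous, by a factor of 3.90.

Star P: d = 17.3 ly / 3.26 = 5.307 pc
Star P: M = m − 5 log₁₀ d + 5 = 6.51 − 5·0.7248 + 5 = 7.886
Star Q: d = 1/p = 1/0.0503″ = 19.88 pc
Star Q: M = m − 5 log₁₀ d + 5 = 7.90 − 5·1.2984 + 5 = 6.408
ΔM = M_P − M_Q = 7.886 − (6.408) = 1.478; smaller M is more luminous → Star Q.
L ratio = 10^(0.4 |ΔM|) = 10^0.591 = 3.901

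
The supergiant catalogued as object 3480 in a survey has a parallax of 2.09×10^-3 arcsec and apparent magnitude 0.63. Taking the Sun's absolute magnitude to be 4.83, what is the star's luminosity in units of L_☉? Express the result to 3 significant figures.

L/L_☉ ≈ 110000

d = 1/p = 1/2.09×10^-3″ = 478.5 pc
M = m − 5 log₁₀ d + 5 = 0.63 − 5·2.6799 + 5 = -7.769
M − M_☉ = -7.769 − 4.83 = -12.599
L/L_☉ = 10^(−0.4 × -12.599) = 109600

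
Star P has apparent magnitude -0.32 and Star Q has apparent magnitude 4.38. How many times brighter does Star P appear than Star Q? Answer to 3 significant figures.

75.9

Magnitude difference = -4.70
Flux ratio = 10^(−0.4 Δm) = 10^(−0.4 × -4.70) = 10^1.880 = 75.86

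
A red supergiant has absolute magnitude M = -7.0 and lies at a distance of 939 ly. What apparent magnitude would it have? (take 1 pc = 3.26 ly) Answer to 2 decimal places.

d = 939 ly / 3.26 = 288.0 pc
m = M + 5 log₁₀ d − 5 = -7.0 + 5·2.4594 − 5 = 0.297

m ≈ 0.30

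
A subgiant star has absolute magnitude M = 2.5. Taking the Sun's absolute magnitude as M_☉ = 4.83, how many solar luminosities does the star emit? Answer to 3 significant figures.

L/L_☉ ≈ 8.55

M − M_☉ = 2.5 − 4.83 = -2.330
L/L_☉ = 10^(−0.4 (M − M_☉)) = 10^0.932 = 8.551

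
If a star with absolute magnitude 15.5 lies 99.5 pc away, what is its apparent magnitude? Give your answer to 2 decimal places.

m ≈ 20.49

m = M + 5 log₁₀ d − 5 = 15.5 + 5·1.9978 − 5 = 20.489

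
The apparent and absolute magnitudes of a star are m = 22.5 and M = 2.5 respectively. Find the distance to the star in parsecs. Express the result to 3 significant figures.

d ≈ 100000 pc

Distance modulus: m − M = 22.5 − (2.5) = 20.000
m − M = 5 log₁₀ d − 5
log₁₀ d = (m − M)/5 + 1 = 5.0000
d = 10^5.0000 = 100000 pc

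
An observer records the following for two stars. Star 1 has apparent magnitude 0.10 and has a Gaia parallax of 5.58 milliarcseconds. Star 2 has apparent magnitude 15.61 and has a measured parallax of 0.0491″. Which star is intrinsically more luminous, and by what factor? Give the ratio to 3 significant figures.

Star 1 is more luminous, by a factor of 1.24×10^8.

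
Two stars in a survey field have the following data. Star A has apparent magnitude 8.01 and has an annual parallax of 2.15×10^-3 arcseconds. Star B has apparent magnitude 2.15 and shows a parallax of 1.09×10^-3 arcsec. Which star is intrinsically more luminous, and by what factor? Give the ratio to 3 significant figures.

Star B is more luminous, by a factor of 859.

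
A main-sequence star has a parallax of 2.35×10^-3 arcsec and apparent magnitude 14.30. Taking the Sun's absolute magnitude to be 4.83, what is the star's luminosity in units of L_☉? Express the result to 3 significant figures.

d = 1/p = 1/2.35×10^-3″ = 425.5 pc
M = m − 5 log₁₀ d + 5 = 14.30 − 5·2.6289 + 5 = 6.155
M − M_☉ = 6.155 − 4.83 = 1.325
L/L_☉ = 10^(−0.4 × 1.325) = 0.2950

L/L_☉ ≈ 0.295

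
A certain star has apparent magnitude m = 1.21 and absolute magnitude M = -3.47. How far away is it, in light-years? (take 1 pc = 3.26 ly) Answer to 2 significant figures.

Distance modulus: m − M = 1.21 − (-3.47) = 4.680
m − M = 5 log₁₀ d − 5
log₁₀ d = (m − M)/5 + 1 = 1.9360
d = 10^1.9360 = 86.30 pc
= 281.3 ly

d ≈ 280 ly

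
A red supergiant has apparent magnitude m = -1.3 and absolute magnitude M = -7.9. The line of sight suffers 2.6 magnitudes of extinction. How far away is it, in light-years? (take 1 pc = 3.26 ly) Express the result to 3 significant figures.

d ≈ 206 ly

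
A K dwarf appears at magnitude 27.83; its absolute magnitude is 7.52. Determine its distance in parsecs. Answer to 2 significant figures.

d ≈ 120000 pc

μ = m − M = 20.310
m − M = 5 log₁₀ d − 5
log₁₀ d = (m − M)/5 + 1 = 5.0620
d = 10^5.0620 = 115300 pc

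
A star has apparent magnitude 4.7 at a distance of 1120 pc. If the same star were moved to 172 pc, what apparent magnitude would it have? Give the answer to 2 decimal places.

Flux ∝ 1/d², so Δm = 5 log₁₀(d₂/d₁) = 5 log₁₀(172/1120) = -4.068
m₂ = m₁ + Δm = 4.7 + (-4.068) = 0.632

m ≈ 0.63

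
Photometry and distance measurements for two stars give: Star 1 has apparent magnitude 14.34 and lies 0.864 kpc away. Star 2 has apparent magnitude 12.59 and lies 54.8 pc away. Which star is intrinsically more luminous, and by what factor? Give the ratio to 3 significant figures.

Star 1 is more luminous, by a factor of 49.6.

Star 1: d = 0.864 kpc = 864.0 pc
Star 1: M = m − 5 log₁₀ d + 5 = 14.34 − 5·2.9365 + 5 = 4.657
Star 2: M = m − 5 log₁₀ d + 5 = 12.59 − 5·1.7388 + 5 = 8.896
ΔM = M_1 − M_2 = 4.657 − (8.896) = -4.239; smaller M is more luminous → Star 1.
L ratio = 10^(0.4 |ΔM|) = 10^1.695 = 49.60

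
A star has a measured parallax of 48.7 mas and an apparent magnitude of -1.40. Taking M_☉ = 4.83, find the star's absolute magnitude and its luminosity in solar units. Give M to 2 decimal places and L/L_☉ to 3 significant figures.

d = 1/p = 1000/48.7 mas = 20.53 pc
M = m − 5 log₁₀ d + 5 = -1.40 − 5·1.3125 + 5 = -2.962
M − M_☉ = -2.962 − 4.83 = -7.792
L/L_☉ = 10^(−0.4 × -7.792) = 1309

M ≈ -2.96; L/L_☉ ≈ 1310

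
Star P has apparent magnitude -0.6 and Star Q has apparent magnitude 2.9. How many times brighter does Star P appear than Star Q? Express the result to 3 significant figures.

25.1

Δm = -0.6 − (2.9) = -3.5
Flux ratio = 10^(−0.4 Δm) = 10^(−0.4 × -3.5) = 10^1.400 = 25.12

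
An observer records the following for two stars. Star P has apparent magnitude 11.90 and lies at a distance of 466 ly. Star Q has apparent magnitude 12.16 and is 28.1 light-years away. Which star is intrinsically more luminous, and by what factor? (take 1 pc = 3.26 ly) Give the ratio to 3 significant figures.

Star P is more luminous, by a factor of 349.

Star P: d = 466 ly / 3.26 = 142.9 pc
Star P: M = m − 5 log₁₀ d + 5 = 11.90 − 5·2.1552 + 5 = 6.124
Star Q: d = 28.1 ly / 3.26 = 8.620 pc
Star Q: M = m − 5 log₁₀ d + 5 = 12.16 − 5·0.9355 + 5 = 12.483
ΔM = M_P − M_Q = 6.124 − (12.483) = -6.358; smaller M is more luminous → Star P.
L ratio = 10^(0.4 |ΔM|) = 10^2.543 = 349.4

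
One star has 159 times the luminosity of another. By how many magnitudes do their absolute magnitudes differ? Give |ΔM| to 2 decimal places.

|ΔM| ≈ 5.50

Pogson: ΔM = −2.5 log₁₀(ratio) = −2.5 log₁₀(159) = −2.5 × 2.2014 = -5.503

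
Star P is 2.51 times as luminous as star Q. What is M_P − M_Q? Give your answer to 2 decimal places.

Pogson: ΔM = −2.5 log₁₀(ratio) = −2.5 log₁₀(2.51) = −2.5 × 0.3997 = -0.999
Star P is brighter, so it has the smaller magnitude: the difference is negative.

M_P − M_Q ≈ -1.00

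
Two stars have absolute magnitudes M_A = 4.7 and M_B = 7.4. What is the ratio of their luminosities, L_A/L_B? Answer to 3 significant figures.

L_A/L_B ≈ 12.0

ΔM = M_A − M_B = -2.7
L_A/L_B = 10^(−0.4 ΔM) = 10^1.080 = 12.02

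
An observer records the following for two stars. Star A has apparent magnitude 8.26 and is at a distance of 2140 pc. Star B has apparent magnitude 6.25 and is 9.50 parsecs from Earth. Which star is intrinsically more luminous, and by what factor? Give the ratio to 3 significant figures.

Star A is more luminous, by a factor of 7970.

Star A: M = m − 5 log₁₀ d + 5 = 8.26 − 5·3.3304 + 5 = -3.392
Star B: M = m − 5 log₁₀ d + 5 = 6.25 − 5·0.9777 + 5 = 6.361
ΔM = M_A − M_B = -3.392 − (6.361) = -9.753; smaller M is more luminous → Star A.
L ratio = 10^(0.4 |ΔM|) = 10^3.901 = 7969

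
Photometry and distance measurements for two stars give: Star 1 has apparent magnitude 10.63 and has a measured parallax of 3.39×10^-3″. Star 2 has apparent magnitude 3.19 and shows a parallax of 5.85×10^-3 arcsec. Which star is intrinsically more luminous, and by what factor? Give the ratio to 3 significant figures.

Star 1: d = 1/p = 1/3.39×10^-3″ = 295.0 pc
Star 1: M = m − 5 log₁₀ d + 5 = 10.63 − 5·2.4698 + 5 = 3.281
Star 2: d = 1/p = 1/5.85×10^-3″ = 170.9 pc
Star 2: M = m − 5 log₁₀ d + 5 = 3.19 − 5·2.2328 + 5 = -2.974
ΔM = M_1 − M_2 = 3.281 − (-2.974) = 6.255; smaller M is more luminous → Star 2.
L ratio = 10^(0.4 |ΔM|) = 10^2.502 = 317.8

Star 2 is more luminous, by a factor of 318.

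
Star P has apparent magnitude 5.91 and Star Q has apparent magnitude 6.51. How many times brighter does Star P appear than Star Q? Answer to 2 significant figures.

Magnitude difference = -0.60
Flux ratio = 10^(−0.4 Δm) = 10^(−0.4 × -0.60) = 10^0.240 = 1.738

1.7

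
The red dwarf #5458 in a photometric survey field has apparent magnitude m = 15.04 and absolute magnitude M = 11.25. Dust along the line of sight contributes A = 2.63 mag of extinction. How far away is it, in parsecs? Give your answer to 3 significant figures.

m − M = 5 log₁₀(d/10 pc) + A  ⇒  15.04 − (11.25) − 2.63 = 5 log₁₀(d/10)
1.160 = 5 log₁₀(d/10)
log₁₀ d = (m − M − A)/5 + 1 = 1.2320
d = 10^1.2320 = 17.06 pc

d ≈ 17.1 pc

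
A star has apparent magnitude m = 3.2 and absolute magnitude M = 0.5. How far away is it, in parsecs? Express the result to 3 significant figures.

d ≈ 34.7 pc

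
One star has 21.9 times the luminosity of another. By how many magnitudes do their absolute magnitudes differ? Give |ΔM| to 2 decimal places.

|ΔM| ≈ 3.35

Pogson: ΔM = −2.5 log₁₀(ratio) = −2.5 log₁₀(21.9) = −2.5 × 1.3404 = -3.351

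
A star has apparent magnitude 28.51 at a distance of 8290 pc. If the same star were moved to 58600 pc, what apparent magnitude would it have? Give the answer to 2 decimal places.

m ≈ 32.76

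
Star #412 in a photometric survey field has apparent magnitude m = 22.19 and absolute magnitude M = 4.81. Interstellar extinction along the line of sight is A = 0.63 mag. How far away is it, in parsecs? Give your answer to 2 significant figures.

d ≈ 22000 pc

m − M = 5 log₁₀(d/10 pc) + A  ⇒  22.19 − (4.81) − 0.63 = 5 log₁₀(d/10)
16.750 = 5 log₁₀(d/10)
log₁₀ d = (m − M − A)/5 + 1 = 4.3500
d = 10^4.3500 = 22390 pc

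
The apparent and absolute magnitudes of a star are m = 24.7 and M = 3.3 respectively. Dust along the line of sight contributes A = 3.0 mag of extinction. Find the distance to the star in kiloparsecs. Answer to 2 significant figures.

m − M = 5 log₁₀(d/10 pc) + A  ⇒  24.7 − (3.3) − 3.0 = 5 log₁₀(d/10)
18.400 = 5 log₁₀(d/10)
log₁₀ d = (m − M − A)/5 + 1 = 4.6800
d = 10^4.6800 = 47860 pc
= 47.86 kpc

d ≈ 48 kpc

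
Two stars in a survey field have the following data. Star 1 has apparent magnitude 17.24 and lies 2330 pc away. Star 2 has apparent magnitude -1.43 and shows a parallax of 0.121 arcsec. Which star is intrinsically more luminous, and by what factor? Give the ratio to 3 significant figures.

Star 1: M = m − 5 log₁₀ d + 5 = 17.24 − 5·3.3674 + 5 = 5.403
Star 2: d = 1/p = 1/0.121″ = 8.264 pc
Star 2: M = m − 5 log₁₀ d + 5 = -1.43 − 5·0.9172 + 5 = -1.016
ΔM = M_1 − M_2 = 5.403 − (-1.016) = 6.419; smaller M is more luminous → Star 2.
L ratio = 10^(0.4 |ΔM|) = 10^2.568 = 369.6

Star 2 is more luminous, by a factor of 370.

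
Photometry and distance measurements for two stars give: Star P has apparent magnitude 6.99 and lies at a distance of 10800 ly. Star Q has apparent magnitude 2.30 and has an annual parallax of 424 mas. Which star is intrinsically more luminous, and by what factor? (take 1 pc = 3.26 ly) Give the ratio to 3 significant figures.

Star P is more luminous, by a factor of 26300.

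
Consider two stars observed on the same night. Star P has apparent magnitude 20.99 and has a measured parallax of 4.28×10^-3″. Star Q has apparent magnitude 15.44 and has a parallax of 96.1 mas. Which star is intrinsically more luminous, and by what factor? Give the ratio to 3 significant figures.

Star P: d = 1/p = 1/4.28×10^-3″ = 233.6 pc
Star P: M = m − 5 log₁₀ d + 5 = 20.99 − 5·2.3686 + 5 = 14.147
Star Q: p = 96.1 mas = 0.0961″ → d = 1/p = 10.41 pc
Star Q: M = m − 5 log₁₀ d + 5 = 15.44 − 5·1.0173 + 5 = 15.354
ΔM = M_P − M_Q = 14.147 − (15.354) = -1.206; smaller M is more luminous → Star P.
L ratio = 10^(0.4 |ΔM|) = 10^0.483 = 3.038

Star P is more luminous, by a factor of 3.04.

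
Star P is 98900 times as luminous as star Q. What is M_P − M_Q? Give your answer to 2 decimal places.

Pogson: ΔM = −2.5 log₁₀(ratio) = −2.5 log₁₀(98900) = −2.5 × 4.9952 = -12.488
Star P is brighter, so it has the smaller magnitude: the difference is negative.

M_P − M_Q ≈ -12.49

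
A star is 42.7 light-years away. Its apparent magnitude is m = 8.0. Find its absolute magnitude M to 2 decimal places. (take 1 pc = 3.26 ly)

M ≈ 7.41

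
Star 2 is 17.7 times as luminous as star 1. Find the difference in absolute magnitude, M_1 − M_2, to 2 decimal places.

M_1 − M_2 ≈ 3.12

Pogson: ΔM = −2.5 log₁₀(ratio) = −2.5 log₁₀(17.7) = −2.5 × 1.2480 = -3.120
Star 2 is brighter so has the smaller magnitude: M_1 − M_2 is positive.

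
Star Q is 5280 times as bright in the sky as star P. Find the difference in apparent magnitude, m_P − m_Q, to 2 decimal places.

Pogson: Δm = −2.5 log₁₀(ratio) = −2.5 log₁₀(5280) = −2.5 × 3.7226 = -9.307
Star Q is brighter so has the smaller magnitude: m_P − m_Q is positive.

m_P − m_Q ≈ 9.31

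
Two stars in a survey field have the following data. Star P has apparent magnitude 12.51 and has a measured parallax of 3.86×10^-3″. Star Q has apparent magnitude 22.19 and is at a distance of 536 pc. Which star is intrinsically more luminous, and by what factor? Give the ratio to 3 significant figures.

Star P is more luminous, by a factor of 1740.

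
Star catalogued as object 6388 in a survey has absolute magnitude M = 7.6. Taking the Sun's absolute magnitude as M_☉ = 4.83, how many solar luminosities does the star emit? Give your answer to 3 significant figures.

L/L_☉ ≈ 0.0780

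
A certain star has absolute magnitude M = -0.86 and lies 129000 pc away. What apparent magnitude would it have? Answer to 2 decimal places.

m ≈ 19.69

m = M + 5 log₁₀ d − 5 = -0.86 + 5·5.1106 − 5 = 19.693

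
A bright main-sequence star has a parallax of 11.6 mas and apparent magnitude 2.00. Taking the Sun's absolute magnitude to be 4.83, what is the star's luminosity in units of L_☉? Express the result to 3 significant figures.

L/L_☉ ≈ 1010

d = 1/p = 1000/11.6 mas = 86.21 pc
M = m − 5 log₁₀ d + 5 = 2.00 − 5·1.9355 + 5 = -2.678
M − M_☉ = -2.678 − 4.83 = -7.508
L/L_☉ = 10^(−0.4 × -7.508) = 1007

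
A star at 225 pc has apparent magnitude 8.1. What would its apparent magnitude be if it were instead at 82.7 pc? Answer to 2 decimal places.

m ≈ 5.93

Flux ∝ 1/d², so Δm = 5 log₁₀(d₂/d₁) = 5 log₁₀(82.7/225) = -2.173
m₂ = m₁ + Δm = 8.1 + (-2.173) = 5.927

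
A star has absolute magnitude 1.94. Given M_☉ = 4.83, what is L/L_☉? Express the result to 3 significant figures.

L/L_☉ ≈ 14.3

M − M_☉ = 1.94 − 4.83 = -2.890
L/L_☉ = 10^(−0.4 (M − M_☉)) = 10^1.156 = 14.32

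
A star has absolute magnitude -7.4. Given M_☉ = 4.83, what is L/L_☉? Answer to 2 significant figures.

M − M_☉ = -7.4 − 4.83 = -12.230
L/L_☉ = 10^(−0.4 (M − M_☉)) = 10^4.892 = 77980

L/L_☉ ≈ 78000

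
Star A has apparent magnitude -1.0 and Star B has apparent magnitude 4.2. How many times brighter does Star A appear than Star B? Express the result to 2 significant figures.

Magnitude difference = -5.2
Flux ratio = 10^(−0.4 Δm) = 10^(−0.4 × -5.2) = 10^2.080 = 120.2

120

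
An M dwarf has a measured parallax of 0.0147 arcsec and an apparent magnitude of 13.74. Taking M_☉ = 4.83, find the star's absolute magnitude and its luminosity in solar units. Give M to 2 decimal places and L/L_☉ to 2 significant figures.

M ≈ 9.58; L/L_☉ ≈ 0.013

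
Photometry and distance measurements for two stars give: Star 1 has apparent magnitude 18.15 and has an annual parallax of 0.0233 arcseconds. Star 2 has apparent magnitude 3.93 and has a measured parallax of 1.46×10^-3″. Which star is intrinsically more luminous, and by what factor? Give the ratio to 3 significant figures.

Star 2 is more luminous, by a factor of 1.24×10^8.

Star 1: d = 1/p = 1/0.0233″ = 42.92 pc
Star 1: M = m − 5 log₁₀ d + 5 = 18.15 − 5·1.6326 + 5 = 14.987
Star 2: d = 1/p = 1/1.46×10^-3″ = 684.9 pc
Star 2: M = m − 5 log₁₀ d + 5 = 3.93 − 5·2.8356 + 5 = -5.248
ΔM = M_1 − M_2 = 14.987 − (-5.248) = 20.235; smaller M is more luminous → Star 2.
L ratio = 10^(0.4 |ΔM|) = 10^8.094 = 1.242×10^8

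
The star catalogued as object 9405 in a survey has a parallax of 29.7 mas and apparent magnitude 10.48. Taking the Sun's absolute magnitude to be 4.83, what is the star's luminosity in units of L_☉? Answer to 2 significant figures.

L/L_☉ ≈ 0.062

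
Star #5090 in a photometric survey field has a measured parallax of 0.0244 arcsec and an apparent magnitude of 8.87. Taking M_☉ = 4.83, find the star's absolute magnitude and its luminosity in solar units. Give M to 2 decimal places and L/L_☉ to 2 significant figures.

M ≈ 5.81; L/L_☉ ≈ 0.41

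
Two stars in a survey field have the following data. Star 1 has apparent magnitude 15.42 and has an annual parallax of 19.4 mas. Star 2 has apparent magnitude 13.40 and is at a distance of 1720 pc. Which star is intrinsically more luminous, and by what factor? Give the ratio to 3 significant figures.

Star 2 is more luminous, by a factor of 7160.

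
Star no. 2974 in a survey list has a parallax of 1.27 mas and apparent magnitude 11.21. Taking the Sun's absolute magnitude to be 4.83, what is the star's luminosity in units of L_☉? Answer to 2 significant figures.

L/L_☉ ≈ 17

d = 1/p = 1000/1.27 mas = 787.4 pc
M = m − 5 log₁₀ d + 5 = 11.21 − 5·2.8962 + 5 = 1.729
M − M_☉ = 1.729 − 4.83 = -3.101
L/L_☉ = 10^(−0.4 × -3.101) = 17.39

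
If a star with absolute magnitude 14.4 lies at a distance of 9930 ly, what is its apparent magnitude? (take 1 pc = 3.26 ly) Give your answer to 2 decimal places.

m ≈ 26.82

d = 9930 ly / 3.26 = 3046 pc
m = M + 5 log₁₀ d − 5 = 14.4 + 5·3.4837 − 5 = 26.819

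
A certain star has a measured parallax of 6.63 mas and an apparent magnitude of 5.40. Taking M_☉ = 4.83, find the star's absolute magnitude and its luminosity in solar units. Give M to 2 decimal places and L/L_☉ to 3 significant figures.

d = 1/p = 1000/6.63 mas = 150.8 pc
M = m − 5 log₁₀ d + 5 = 5.40 − 5·2.1785 + 5 = -0.492
M − M_☉ = -0.492 − 4.83 = -5.322
L/L_☉ = 10^(−0.4 × -5.322) = 134.6

M ≈ -0.49; L/L_☉ ≈ 135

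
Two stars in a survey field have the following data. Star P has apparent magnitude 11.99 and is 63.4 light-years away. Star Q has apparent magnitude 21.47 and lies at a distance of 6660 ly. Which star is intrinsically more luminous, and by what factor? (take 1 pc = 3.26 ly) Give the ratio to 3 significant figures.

Star P: d = 63.4 ly / 3.26 = 19.45 pc
Star P: M = m − 5 log₁₀ d + 5 = 11.99 − 5·1.2889 + 5 = 10.546
Star Q: d = 6660 ly / 3.26 = 2043 pc
Star Q: M = m − 5 log₁₀ d + 5 = 21.47 − 5·3.3103 + 5 = 9.919
ΔM = M_P − M_Q = 10.546 − (9.919) = 0.627; smaller M is more luminous → Star Q.
L ratio = 10^(0.4 |ΔM|) = 10^0.251 = 1.781

Star Q is more luminous, by a factor of 1.78.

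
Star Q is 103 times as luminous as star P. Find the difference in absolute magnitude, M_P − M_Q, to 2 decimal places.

Pogson: ΔM = −2.5 log₁₀(ratio) = −2.5 log₁₀(103) = −2.5 × 2.0128 = -5.032
Star Q is brighter so has the smaller magnitude: M_P − M_Q is positive.

M_P − M_Q ≈ 5.03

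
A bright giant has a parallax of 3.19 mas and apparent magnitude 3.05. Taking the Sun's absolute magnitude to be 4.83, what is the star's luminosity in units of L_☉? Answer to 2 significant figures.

d = 1/p = 1000/3.19 mas = 313.5 pc
M = m − 5 log₁₀ d + 5 = 3.05 − 5·2.4962 + 5 = -4.431
M − M_☉ = -4.431 − 4.83 = -9.261
L/L_☉ = 10^(−0.4 × -9.261) = 5063

L/L_☉ ≈ 5100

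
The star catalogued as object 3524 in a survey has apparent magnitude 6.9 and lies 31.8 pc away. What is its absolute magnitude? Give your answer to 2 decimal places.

M ≈ 4.39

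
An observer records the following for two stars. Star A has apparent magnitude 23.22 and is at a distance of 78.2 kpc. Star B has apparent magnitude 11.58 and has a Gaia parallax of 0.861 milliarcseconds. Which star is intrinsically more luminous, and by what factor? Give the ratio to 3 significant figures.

Star B is more luminous, by a factor of 9.99.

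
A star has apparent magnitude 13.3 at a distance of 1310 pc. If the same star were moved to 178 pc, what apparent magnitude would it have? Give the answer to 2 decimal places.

m ≈ 8.97

Flux ∝ 1/d², so Δm = 5 log₁₀(d₂/d₁) = 5 log₁₀(178/1310) = -4.334
m₂ = m₁ + Δm = 13.3 + (-4.334) = 8.966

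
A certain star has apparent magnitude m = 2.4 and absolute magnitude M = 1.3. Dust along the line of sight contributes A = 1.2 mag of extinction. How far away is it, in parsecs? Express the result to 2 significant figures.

d ≈ 9.5 pc

m − M = 5 log₁₀(d/10 pc) + A  ⇒  2.4 − (1.3) − 1.2 = 5 log₁₀(d/10)
-0.100 = 5 log₁₀(d/10)
log₁₀ d = (m − M − A)/5 + 1 = 0.9800
d = 10^0.9800 = 9.550 pc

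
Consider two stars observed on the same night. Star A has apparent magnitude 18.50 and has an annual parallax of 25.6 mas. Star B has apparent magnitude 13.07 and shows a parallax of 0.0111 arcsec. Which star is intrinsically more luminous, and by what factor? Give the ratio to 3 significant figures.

Star B is more luminous, by a factor of 790.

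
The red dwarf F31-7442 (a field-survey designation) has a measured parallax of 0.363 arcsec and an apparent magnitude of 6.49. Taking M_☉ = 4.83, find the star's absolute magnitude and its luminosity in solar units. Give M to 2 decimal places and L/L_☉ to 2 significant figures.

d = 1/p = 1/0.363″ = 2.755 pc
M = m − 5 log₁₀ d + 5 = 6.49 − 5·0.4401 + 5 = 9.290
M − M_☉ = 9.290 − 4.83 = 4.460
L/L_☉ = 10^(−0.4 × 4.460) = 0.01645

M ≈ 9.29; L/L_☉ ≈ 0.016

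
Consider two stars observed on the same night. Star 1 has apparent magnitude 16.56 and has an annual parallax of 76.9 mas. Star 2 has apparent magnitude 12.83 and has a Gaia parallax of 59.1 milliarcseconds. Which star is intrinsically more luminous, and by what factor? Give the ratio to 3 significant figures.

Star 2 is more luminous, by a factor of 52.6.

Star 1: p = 76.9 mas = 0.0769″ → d = 1/p = 13.00 pc
Star 1: M = m − 5 log₁₀ d + 5 = 16.56 − 5·1.1141 + 5 = 15.990
Star 2: p = 59.1 mas = 0.0591″ → d = 1/p = 16.92 pc
Star 2: M = m − 5 log₁₀ d + 5 = 12.83 − 5·1.2284 + 5 = 11.688
ΔM = M_1 − M_2 = 15.990 − (11.688) = 4.302; smaller M is more luminous → Star 2.
L ratio = 10^(0.4 |ΔM|) = 10^1.721 = 52.56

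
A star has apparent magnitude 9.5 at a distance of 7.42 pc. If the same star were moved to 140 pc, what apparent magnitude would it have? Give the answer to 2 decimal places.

m ≈ 15.88

Flux ∝ 1/d², so Δm = 5 log₁₀(d₂/d₁) = 5 log₁₀(140/7.42) = 6.379
m₂ = m₁ + Δm = 9.5 + (6.379) = 15.879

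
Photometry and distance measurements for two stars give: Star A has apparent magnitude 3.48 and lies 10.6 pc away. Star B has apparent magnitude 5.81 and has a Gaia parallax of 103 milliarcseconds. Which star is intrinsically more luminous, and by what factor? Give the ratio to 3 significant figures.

Star A: M = m − 5 log₁₀ d + 5 = 3.48 − 5·1.0253 + 5 = 3.353
Star B: p = 103 mas = 0.103″ → d = 1/p = 9.709 pc
Star B: M = m − 5 log₁₀ d + 5 = 5.81 − 5·0.9872 + 5 = 5.874
ΔM = M_A − M_B = 3.353 − (5.874) = -2.521; smaller M is more luminous → Star A.
L ratio = 10^(0.4 |ΔM|) = 10^1.008 = 10.19

Star A is more luminous, by a factor of 10.2.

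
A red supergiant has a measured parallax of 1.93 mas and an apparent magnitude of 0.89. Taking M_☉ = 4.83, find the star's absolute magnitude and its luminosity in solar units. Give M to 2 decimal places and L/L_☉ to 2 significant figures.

M ≈ -7.68; L/L_☉ ≈ 100000

d = 1/p = 1000/1.93 mas = 518.1 pc
M = m − 5 log₁₀ d + 5 = 0.89 − 5·2.7144 + 5 = -7.682
M − M_☉ = -7.682 − 4.83 = -12.512
L/L_☉ = 10^(−0.4 × -12.512) = 101100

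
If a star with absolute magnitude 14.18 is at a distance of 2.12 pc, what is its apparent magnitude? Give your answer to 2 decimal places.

m ≈ 10.81

m = M + 5 log₁₀ d − 5 = 14.18 + 5·0.3263 − 5 = 10.812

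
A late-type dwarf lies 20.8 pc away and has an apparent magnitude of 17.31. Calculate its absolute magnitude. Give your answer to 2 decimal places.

5 log₁₀(d/10 pc) = 5 log₁₀(20.80) − 5 = 1.590
M = m − 5 log₁₀(d/10) = 17.31 − 1.590 = 15.720

M ≈ 15.72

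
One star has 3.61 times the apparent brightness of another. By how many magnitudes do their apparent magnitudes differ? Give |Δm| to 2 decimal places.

|Δm| ≈ 1.39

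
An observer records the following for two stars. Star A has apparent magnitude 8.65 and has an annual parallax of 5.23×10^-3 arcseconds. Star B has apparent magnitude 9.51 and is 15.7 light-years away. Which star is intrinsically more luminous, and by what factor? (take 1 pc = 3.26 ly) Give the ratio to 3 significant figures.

Star A is more luminous, by a factor of 3480.

Star A: d = 1/p = 1/5.23×10^-3″ = 191.2 pc
Star A: M = m − 5 log₁₀ d + 5 = 8.65 − 5·2.2815 + 5 = 2.243
Star B: d = 15.7 ly / 3.26 = 4.816 pc
Star B: M = m − 5 log₁₀ d + 5 = 9.51 − 5·0.6827 + 5 = 11.097
ΔM = M_A − M_B = 2.243 − (11.097) = -8.854; smaller M is more luminous → Star A.
L ratio = 10^(0.4 |ΔM|) = 10^3.542 = 3480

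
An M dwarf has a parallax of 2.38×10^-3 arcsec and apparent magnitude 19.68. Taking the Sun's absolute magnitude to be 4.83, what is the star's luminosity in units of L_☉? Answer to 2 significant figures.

L/L_☉ ≈ 2.0×10^-3

d = 1/p = 1/2.38×10^-3″ = 420.2 pc
M = m − 5 log₁₀ d + 5 = 19.68 − 5·2.6234 + 5 = 11.563
M − M_☉ = 11.563 − 4.83 = 6.733
L/L_☉ = 10^(−0.4 × 6.733) = 2.027×10^-3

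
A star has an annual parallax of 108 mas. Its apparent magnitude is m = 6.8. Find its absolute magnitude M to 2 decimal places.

M ≈ 6.97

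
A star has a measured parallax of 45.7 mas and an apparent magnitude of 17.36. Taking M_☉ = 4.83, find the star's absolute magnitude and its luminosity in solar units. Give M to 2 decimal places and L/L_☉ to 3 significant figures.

M ≈ 15.66; L/L_☉ ≈ 4.66×10^-5

d = 1/p = 1000/45.7 mas = 21.88 pc
M = m − 5 log₁₀ d + 5 = 17.36 − 5·1.3401 + 5 = 15.660
M − M_☉ = 15.660 − 4.83 = 10.830
L/L_☉ = 10^(−0.4 × 10.830) = 4.658×10^-5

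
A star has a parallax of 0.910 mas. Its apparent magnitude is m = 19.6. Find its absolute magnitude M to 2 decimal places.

M ≈ 9.40

p = 0.910 mas = 9.10×10^-4″ → d = 1/p = 1099 pc
5 log₁₀(d/10 pc) = 5 log₁₀(1099) − 5 = 10.205
M = m − 5 log₁₀(d/10) = 19.6 − 10.205 = 9.395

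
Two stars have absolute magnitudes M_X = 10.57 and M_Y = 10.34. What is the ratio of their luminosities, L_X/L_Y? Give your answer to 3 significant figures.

L_X/L_Y ≈ 0.809

ΔM = M_X − M_Y = 0.23
L_X/L_Y = 10^(−0.4 ΔM) = 10^-0.092 = 0.8091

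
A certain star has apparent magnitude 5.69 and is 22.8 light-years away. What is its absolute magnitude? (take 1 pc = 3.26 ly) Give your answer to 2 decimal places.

d = 22.8 ly / 3.26 = 6.994 pc
5 log₁₀(d/10 pc) = 5 log₁₀(6.994) − 5 = -0.776
M = m − 5 log₁₀(d/10) = 5.69 + 0.776 = 6.466

M ≈ 6.47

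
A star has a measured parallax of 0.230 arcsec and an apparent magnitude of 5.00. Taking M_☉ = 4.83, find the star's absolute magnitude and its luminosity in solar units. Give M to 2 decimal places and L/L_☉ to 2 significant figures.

M ≈ 6.81; L/L_☉ ≈ 0.16

d = 1/p = 1/0.230″ = 4.348 pc
M = m − 5 log₁₀ d + 5 = 5.00 − 5·0.6383 + 5 = 6.809
M − M_☉ = 6.809 − 4.83 = 1.979
L/L_☉ = 10^(−0.4 × 1.979) = 0.1616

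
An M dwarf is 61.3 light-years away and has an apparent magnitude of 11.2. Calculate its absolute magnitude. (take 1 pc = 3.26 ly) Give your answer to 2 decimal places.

M ≈ 9.83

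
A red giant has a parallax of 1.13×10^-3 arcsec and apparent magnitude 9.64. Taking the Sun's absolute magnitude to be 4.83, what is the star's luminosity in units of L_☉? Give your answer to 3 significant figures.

L/L_☉ ≈ 93.3

d = 1/p = 1/1.13×10^-3″ = 885.0 pc
M = m − 5 log₁₀ d + 5 = 9.64 − 5·2.9469 + 5 = -0.095
M − M_☉ = -0.095 − 4.83 = -4.925
L/L_☉ = 10^(−0.4 × -4.925) = 93.29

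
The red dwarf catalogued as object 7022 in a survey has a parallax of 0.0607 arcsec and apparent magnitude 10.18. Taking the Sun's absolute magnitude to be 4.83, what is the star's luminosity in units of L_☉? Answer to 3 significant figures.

L/L_☉ ≈ 0.0197

d = 1/p = 1/0.0607″ = 16.47 pc
M = m − 5 log₁₀ d + 5 = 10.18 − 5·1.2168 + 5 = 9.096
M − M_☉ = 9.096 − 4.83 = 4.266
L/L_☉ = 10^(−0.4 × 4.266) = 0.01966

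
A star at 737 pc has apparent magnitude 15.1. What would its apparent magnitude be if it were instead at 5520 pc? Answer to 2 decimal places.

m ≈ 19.47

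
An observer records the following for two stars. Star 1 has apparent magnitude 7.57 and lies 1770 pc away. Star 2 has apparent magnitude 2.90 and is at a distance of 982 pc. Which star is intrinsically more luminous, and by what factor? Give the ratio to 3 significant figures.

Star 2 is more luminous, by a factor of 22.7.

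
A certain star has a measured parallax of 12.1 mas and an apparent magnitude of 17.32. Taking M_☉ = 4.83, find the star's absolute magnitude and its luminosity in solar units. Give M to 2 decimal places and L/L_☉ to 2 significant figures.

d = 1/p = 1000/12.1 mas = 82.64 pc
M = m − 5 log₁₀ d + 5 = 17.32 − 5·1.9172 + 5 = 12.734
M − M_☉ = 12.734 − 4.83 = 7.904
L/L_☉ = 10^(−0.4 × 7.904) = 6.893×10^-4

M ≈ 12.73; L/L_☉ ≈ 6.9×10^-4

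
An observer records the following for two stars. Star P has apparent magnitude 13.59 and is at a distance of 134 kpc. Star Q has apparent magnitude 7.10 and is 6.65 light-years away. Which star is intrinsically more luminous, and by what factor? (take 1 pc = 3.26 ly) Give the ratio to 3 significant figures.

Star P is more luminous, by a factor of 1.09×10^7.

Star P: d = 134 kpc = 134000 pc
Star P: M = m − 5 log₁₀ d + 5 = 13.59 − 5·5.1271 + 5 = -7.046
Star Q: d = 6.65 ly / 3.26 = 2.040 pc
Star Q: M = m − 5 log₁₀ d + 5 = 7.10 − 5·0.3096 + 5 = 10.552
ΔM = M_P − M_Q = -7.046 − (10.552) = -17.598; smaller M is more luminous → Star P.
L ratio = 10^(0.4 |ΔM|) = 10^7.039 = 1.094×10^7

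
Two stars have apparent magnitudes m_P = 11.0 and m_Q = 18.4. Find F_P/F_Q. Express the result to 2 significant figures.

F_P/F_Q ≈ 910

Δm = 11.0 − (18.4) = -7.4
Flux ratio = 10^(−0.4 Δm) = 10^(−0.4 × -7.4) = 10^2.960 = 912.0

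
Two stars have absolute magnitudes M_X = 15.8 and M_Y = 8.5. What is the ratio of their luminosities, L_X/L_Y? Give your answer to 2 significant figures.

L_X/L_Y ≈ 1.2×10^-3

ΔM = M_X − M_Y = 7.3
L_X/L_Y = 10^(−0.4 ΔM) = 10^-2.920 = 1.202×10^-3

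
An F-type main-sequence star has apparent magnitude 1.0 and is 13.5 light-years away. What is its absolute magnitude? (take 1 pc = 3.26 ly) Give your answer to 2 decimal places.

d = 13.5 ly / 3.26 = 4.141 pc
5 log₁₀(d/10 pc) = 5 log₁₀(4.141) − 5 = -1.914
M = m − 5 log₁₀(d/10) = 1.0 + 1.914 = 2.914

M ≈ 2.91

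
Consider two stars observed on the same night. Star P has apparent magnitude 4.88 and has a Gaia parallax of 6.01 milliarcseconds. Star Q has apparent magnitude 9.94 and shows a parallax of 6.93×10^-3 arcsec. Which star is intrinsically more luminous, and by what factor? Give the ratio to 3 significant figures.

Star P is more luminous, by a factor of 141.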